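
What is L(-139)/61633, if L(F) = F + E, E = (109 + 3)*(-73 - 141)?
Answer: -24107/61633 ≈ -0.39114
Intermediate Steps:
E = -23968 (E = 112*(-214) = -23968)
L(F) = -23968 + F (L(F) = F - 23968 = -23968 + F)
L(-139)/61633 = (-23968 - 139)/61633 = -24107*1/61633 = -24107/61633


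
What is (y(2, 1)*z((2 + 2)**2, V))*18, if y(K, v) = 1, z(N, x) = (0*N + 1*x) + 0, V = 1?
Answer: 18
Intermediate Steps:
z(N, x) = x (z(N, x) = (0 + x) + 0 = x + 0 = x)
(y(2, 1)*z((2 + 2)**2, V))*18 = (1*1)*18 = 1*18 = 18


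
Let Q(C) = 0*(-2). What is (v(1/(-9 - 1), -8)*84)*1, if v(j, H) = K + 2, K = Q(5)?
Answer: 168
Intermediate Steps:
Q(C) = 0
K = 0
v(j, H) = 2 (v(j, H) = 0 + 2 = 2)
(v(1/(-9 - 1), -8)*84)*1 = (2*84)*1 = 168*1 = 168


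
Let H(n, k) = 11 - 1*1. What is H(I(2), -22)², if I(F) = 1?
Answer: 100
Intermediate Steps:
H(n, k) = 10 (H(n, k) = 11 - 1 = 10)
H(I(2), -22)² = 10² = 100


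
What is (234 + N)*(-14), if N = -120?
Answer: -1596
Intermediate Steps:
(234 + N)*(-14) = (234 - 120)*(-14) = 114*(-14) = -1596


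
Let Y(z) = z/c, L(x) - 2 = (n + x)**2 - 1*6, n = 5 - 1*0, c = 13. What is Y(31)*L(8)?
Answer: 5115/13 ≈ 393.46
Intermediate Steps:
n = 5 (n = 5 + 0 = 5)
L(x) = -4 + (5 + x)**2 (L(x) = 2 + ((5 + x)**2 - 1*6) = 2 + ((5 + x)**2 - 6) = 2 + (-6 + (5 + x)**2) = -4 + (5 + x)**2)
Y(z) = z/13
Y(31)*L(8) = ((1/13)*31)*(-4 + (5 + 8)**2) = 31*(-4 + 13**2)/13 = 31*(-4 + 169)/13 = (31/13)*165 = 5115/13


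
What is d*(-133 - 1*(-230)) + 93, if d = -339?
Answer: -32790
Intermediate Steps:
d*(-133 - 1*(-230)) + 93 = -339*(-133 - 1*(-230)) + 93 = -339*(-133 + 230) + 93 = -339*97 + 93 = -32883 + 93 = -32790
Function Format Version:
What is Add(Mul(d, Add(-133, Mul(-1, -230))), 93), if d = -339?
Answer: -32790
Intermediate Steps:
Add(Mul(d, Add(-133, Mul(-1, -230))), 93) = Add(Mul(-339, Add(-133, Mul(-1, -230))), 93) = Add(Mul(-339, Add(-133, 230)), 93) = Add(Mul(-339, 97), 93) = Add(-32883, 93) = -32790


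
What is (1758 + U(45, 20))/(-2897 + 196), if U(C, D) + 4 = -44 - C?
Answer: -45/73 ≈ -0.61644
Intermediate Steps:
U(C, D) = -48 - C (U(C, D) = -4 + (-44 - C) = -48 - C)
(1758 + U(45, 20))/(-2897 + 196) = (1758 + (-48 - 1*45))/(-2897 + 196) = (1758 + (-48 - 45))/(-2701) = (1758 - 93)*(-1/2701) = 1665*(-1/2701) = -45/73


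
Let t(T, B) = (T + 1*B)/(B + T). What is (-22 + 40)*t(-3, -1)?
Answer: 18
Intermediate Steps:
t(T, B) = 1 (t(T, B) = (T + B)/(B + T) = (B + T)/(B + T) = 1)
(-22 + 40)*t(-3, -1) = (-22 + 40)*1 = 18*1 = 18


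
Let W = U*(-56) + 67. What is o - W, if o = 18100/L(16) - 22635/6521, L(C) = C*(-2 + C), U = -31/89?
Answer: -298133139/32500664 ≈ -9.1731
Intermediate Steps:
U = -31/89 (U = -31*1/89 = -31/89 ≈ -0.34831)
W = 7699/89 (W = -31/89*(-56) + 67 = 1736/89 + 67 = 7699/89 ≈ 86.506)
o = 28239965/365176 (o = 18100/((16*(-2 + 16))) - 22635/6521 = 18100/((16*14)) - 22635*1/6521 = 18100/224 - 22635/6521 = 18100*(1/224) - 22635/6521 = 4525/56 - 22635/6521 = 28239965/365176 ≈ 77.333)
o - W = 28239965/365176 - 1*7699/89 = 28239965/365176 - 7699/89 = -298133139/32500664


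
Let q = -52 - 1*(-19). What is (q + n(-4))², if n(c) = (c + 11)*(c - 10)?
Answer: 17161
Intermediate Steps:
n(c) = (-10 + c)*(11 + c) (n(c) = (11 + c)*(-10 + c) = (-10 + c)*(11 + c))
q = -33 (q = -52 + 19 = -33)
(q + n(-4))² = (-33 + (-110 - 4 + (-4)²))² = (-33 + (-110 - 4 + 16))² = (-33 - 98)² = (-131)² = 17161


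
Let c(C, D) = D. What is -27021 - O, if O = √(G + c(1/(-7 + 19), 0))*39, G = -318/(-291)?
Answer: -27021 - 39*√10282/97 ≈ -27062.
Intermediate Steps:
G = 106/97 (G = -318*(-1/291) = 106/97 ≈ 1.0928)
O = 39*√10282/97 (O = √(106/97 + 0)*39 = √(106/97)*39 = (√10282/97)*39 = 39*√10282/97 ≈ 40.769)
-27021 - O = -27021 - 39*√10282/97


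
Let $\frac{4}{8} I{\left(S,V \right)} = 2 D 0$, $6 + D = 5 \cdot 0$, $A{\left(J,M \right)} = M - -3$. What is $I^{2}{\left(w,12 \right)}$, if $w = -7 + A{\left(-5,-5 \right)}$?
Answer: $0$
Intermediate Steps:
$A{\left(J,M \right)} = 3 + M$ ($A{\left(J,M \right)} = M + 3 = 3 + M$)
$D = -6$ ($D = -6 + 5 \cdot 0 = -6 + 0 = -6$)
$w = -9$ ($w = -7 + \left(3 - 5\right) = -7 - 2 = -9$)
$I{\left(S,V \right)} = 0$ ($I{\left(S,V \right)} = 2 \cdot 2 \left(-6\right) 0 = 2 \left(\left(-12\right) 0\right) = 2 \cdot 0 = 0$)
$I^{2}{\left(w,12 \right)} = 0^{2} = 0$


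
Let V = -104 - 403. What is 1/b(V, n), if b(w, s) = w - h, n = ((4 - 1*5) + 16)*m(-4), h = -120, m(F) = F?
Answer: -1/387 ≈ -0.0025840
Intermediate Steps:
V = -507
n = -60 (n = ((4 - 1*5) + 16)*(-4) = ((4 - 5) + 16)*(-4) = (-1 + 16)*(-4) = 15*(-4) = -60)
b(w, s) = 120 + w (b(w, s) = w - 1*(-120) = w + 120 = 120 + w)
1/b(V, n) = 1/(120 - 507) = 1/(-387) = -1/387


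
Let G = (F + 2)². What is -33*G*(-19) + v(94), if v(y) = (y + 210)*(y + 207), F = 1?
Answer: 97147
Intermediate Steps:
G = 9 (G = (1 + 2)² = 3² = 9)
v(y) = (207 + y)*(210 + y) (v(y) = (210 + y)*(207 + y) = (207 + y)*(210 + y))
-33*G*(-19) + v(94) = -33*9*(-19) + (43470 + 94² + 417*94) = -297*(-19) + (43470 + 8836 + 39198) = 5643 + 91504 = 97147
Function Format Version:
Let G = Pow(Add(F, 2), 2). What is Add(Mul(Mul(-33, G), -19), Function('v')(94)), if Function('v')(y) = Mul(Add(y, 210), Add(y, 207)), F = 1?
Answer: 97147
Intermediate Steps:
G = 9 (G = Pow(Add(1, 2), 2) = Pow(3, 2) = 9)
Function('v')(y) = Mul(Add(207, y), Add(210, y)) (Function('v')(y) = Mul(Add(210, y), Add(207, y)) = Mul(Add(207, y), Add(210, y)))
Add(Mul(Mul(-33, G), -19), Function('v')(94)) = Add(Mul(Mul(-33, 9), -19), Add(43470, Pow(94, 2), Mul(417, 94))) = Add(Mul(-297, -19), Add(43470, 8836, 39198)) = Add(5643, 91504) = 97147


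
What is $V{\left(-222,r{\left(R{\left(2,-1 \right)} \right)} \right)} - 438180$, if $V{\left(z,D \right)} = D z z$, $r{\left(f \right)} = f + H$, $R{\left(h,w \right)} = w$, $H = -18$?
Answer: $-1374576$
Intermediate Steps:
$r{\left(f \right)} = -18 + f$ ($r{\left(f \right)} = f - 18 = -18 + f$)
$V{\left(z,D \right)} = D z^{2}$
$V{\left(-222,r{\left(R{\left(2,-1 \right)} \right)} \right)} - 438180 = \left(-18 - 1\right) \left(-222\right)^{2} - 438180 = \left(-19\right) 49284 - 438180 = -936396 - 438180 = -1374576$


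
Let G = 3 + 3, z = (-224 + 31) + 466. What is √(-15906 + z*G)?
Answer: 2*I*√3567 ≈ 119.45*I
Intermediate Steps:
z = 273 (z = -193 + 466 = 273)
G = 6
√(-15906 + z*G) = √(-15906 + 273*6) = √(-15906 + 1638) = √(-14268) = 2*I*√3567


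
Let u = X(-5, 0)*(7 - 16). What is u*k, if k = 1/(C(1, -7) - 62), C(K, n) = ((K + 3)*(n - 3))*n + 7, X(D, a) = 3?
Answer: -3/25 ≈ -0.12000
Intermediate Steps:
C(K, n) = 7 + n*(-3 + n)*(3 + K) (C(K, n) = ((3 + K)*(-3 + n))*n + 7 = ((-3 + n)*(3 + K))*n + 7 = n*(-3 + n)*(3 + K) + 7 = 7 + n*(-3 + n)*(3 + K))
k = 1/225 (k = 1/((7 - 9*(-7) + 3*(-7)**2 + 1*(-7)**2 - 3*1*(-7)) - 62) = 1/((7 + 63 + 3*49 + 1*49 + 21) - 62) = 1/((7 + 63 + 147 + 49 + 21) - 62) = 1/(287 - 62) = 1/225 ≈ 0.0044444)
u = -27 (u = 3*(7 - 16) = 3*(-9) = -27)
u*k = -27*1/225 = -3/25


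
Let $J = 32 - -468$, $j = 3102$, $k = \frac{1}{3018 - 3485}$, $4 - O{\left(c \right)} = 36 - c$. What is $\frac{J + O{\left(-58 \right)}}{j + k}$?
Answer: $\frac{191470}{1448633} \approx 0.13217$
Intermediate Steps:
$O{\left(c \right)} = -32 + c$ ($O{\left(c \right)} = 4 - \left(36 - c\right) = 4 + \left(-36 + c\right) = -32 + c$)
$k = - \frac{1}{467}$ ($k = \frac{1}{-467} = - \frac{1}{467} \approx -0.0021413$)
$J = 500$ ($J = 32 + 468 = 500$)
$\frac{J + O{\left(-58 \right)}}{j + k} = \frac{500 - 90}{3102 - \frac{1}{467}} = \frac{500 - 90}{\frac{1448633}{467}} = 410 \cdot \frac{467}{1448633} = \frac{191470}{1448633}$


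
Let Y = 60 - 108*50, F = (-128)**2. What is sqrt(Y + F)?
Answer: 2*sqrt(2761) ≈ 105.09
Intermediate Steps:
F = 16384
Y = -5340 (Y = 60 - 5400 = -5340)
sqrt(Y + F) = sqrt(-5340 + 16384) = sqrt(11044) = 2*sqrt(2761)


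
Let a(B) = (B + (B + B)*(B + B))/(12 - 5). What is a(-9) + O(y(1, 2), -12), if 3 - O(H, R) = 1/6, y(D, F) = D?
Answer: 287/6 ≈ 47.833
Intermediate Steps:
O(H, R) = 17/6 (O(H, R) = 3 - 1/6 = 17/6)
a(B) = B/7 + 4*B**2/7 (a(B) = (B + (2*B)*(2*B))/7 = (B + 4*B**2)*(1/7) = B/7 + 4*B**2/7)
a(-9) + O(y(1, 2), -12) = (1/7)*(-9)*(1 + 4*(-9)) + 17/6 = (1/7)*(-9)*(1 - 36) + 17/6 = (1/7)*(-9)*(-35) + 17/6 = 45 + 17/6 = 287/6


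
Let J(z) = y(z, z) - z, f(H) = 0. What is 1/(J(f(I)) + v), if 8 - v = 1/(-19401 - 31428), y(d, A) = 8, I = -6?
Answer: 50829/813265 ≈ 0.062500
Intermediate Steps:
J(z) = 8 - z
v = 406633/50829 (v = 8 - 1/(-19401 - 31428) = 8 - 1/(-50829) = 8 - 1*(-1/50829) = 8 + 1/50829 = 406633/50829 ≈ 8.0000)
1/(J(f(I)) + v) = 1/((8 - 1*0) + 406633/50829) = 1/((8 + 0) + 406633/50829) = 1/(8 + 406633/50829) = 1/(813265/50829) = 50829/813265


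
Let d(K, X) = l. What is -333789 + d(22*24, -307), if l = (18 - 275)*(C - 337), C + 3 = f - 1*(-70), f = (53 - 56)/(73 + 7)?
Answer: -21151149/80 ≈ -2.6439e+5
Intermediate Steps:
f = -3/80 ≈ -0.037500
C = 5357/80 (C = -3 + (-3/80 - 1*(-70)) = -3 + (-3/80 + 70) = -3 + 5597/80 = 5357/80 ≈ 66.963)
l = 5551971/80 (l = (18 - 275)*(5357/80 - 337) = -257*(-21603/80) = 5551971/80 ≈ 69400.)
d(K, X) = 5551971/80
-333789 + d(22*24, -307) = -333789 + 5551971/80 = -21151149/80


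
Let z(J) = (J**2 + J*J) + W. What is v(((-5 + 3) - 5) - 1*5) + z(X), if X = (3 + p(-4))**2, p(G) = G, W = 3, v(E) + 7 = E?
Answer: -14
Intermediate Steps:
v(E) = -7 + E
X = 1 (X = (3 - 4)**2 = (-1)**2 = 1)
z(J) = 3 + 2*J**2 (z(J) = (J**2 + J*J) + 3 = (J**2 + J**2) + 3 = 2*J**2 + 3 = 3 + 2*J**2)
v(((-5 + 3) - 5) - 1*5) + z(X) = (-7 + (((-5 + 3) - 5) - 1*5)) + (3 + 2*1**2) = (-7 + ((-2 - 5) - 5)) + (3 + 2*1) = (-7 + (-7 - 5)) + (3 + 2) = (-7 - 12) + 5 = -19 + 5 = -14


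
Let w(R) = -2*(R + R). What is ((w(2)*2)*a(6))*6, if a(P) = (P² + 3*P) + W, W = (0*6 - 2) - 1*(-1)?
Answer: -5088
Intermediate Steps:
W = -1 (W = (0 - 2) + 1 = -2 + 1 = -1)
w(R) = -4*R
a(P) = -1 + P² + 3*P (a(P) = (P² + 3*P) - 1 = -1 + P² + 3*P)
((w(2)*2)*a(6))*6 = ((-4*2*2)*(-1 + 6² + 3*6))*6 = ((-8*2)*(-1 + 36 + 18))*6 = -16*53*6 = -848*6 = -5088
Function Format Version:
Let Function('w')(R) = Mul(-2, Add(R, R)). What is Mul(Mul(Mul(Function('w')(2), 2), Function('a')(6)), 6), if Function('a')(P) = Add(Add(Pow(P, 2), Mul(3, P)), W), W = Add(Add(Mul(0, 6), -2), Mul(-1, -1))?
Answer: -5088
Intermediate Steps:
W = -1 (W = Add(Add(0, -2), 1) = Add(-2, 1) = -1)
Function('w')(R) = Mul(-4, R) (Function('w')(R) = Mul(-2, Mul(2, R)) = Mul(-4, R))
Function('a')(P) = Add(-1, Pow(P, 2), Mul(3, P)) (Function('a')(P) = Add(Add(Pow(P, 2), Mul(3, P)), -1) = Add(-1, Pow(P, 2), Mul(3, P)))
Mul(Mul(Mul(Function('w')(2), 2), Function('a')(6)), 6) = Mul(Mul(Mul(Mul(-4, 2), 2), Add(-1, Pow(6, 2), Mul(3, 6))), 6) = Mul(Mul(Mul(-8, 2), Add(-1, 36, 18)), 6) = Mul(Mul(-16, 53), 6) = Mul(-848, 6) = -5088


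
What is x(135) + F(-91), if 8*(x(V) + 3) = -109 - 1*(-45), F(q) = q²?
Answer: 8270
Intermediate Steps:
x(V) = -11 (x(V) = -3 + (-109 - 1*(-45))/8 = -3 + (-109 + 45)/8 = -3 + (⅛)*(-64) = -3 - 8 = -11)
x(135) + F(-91) = -11 + (-91)² = -11 + 8281 = 8270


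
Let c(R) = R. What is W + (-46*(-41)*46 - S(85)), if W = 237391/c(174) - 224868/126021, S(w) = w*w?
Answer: 84466922593/1044174 ≈ 80894.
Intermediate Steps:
S(w) = w²
W = 1422720199/1044174 (W = 237391/174 - 224868/126021 = 237391*(1/174) - 224868*1/126021 = 237391/174 - 10708/6001 = 1422720199/1044174 ≈ 1362.5)
W + (-46*(-41)*46 - S(85)) = 1422720199/1044174 + (-46*(-41)*46 - 1*85²) = 1422720199/1044174 + (1886*46 - 1*7225) = 1422720199/1044174 + (86756 - 7225) = 1422720199/1044174 + 79531 = 84466922593/1044174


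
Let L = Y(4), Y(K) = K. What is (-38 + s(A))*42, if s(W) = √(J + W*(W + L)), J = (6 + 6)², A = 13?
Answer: -1596 + 42*√365 ≈ -793.59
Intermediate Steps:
L = 4
J = 144 (J = 12² = 144)
s(W) = √(144 + W*(4 + W)) (s(W) = √(144 + W*(W + 4)) = √(144 + W*(4 + W)))
(-38 + s(A))*42 = (-38 + √(144 + 13² + 4*13))*42 = (-38 + √(144 + 169 + 52))*42 = (-38 + √365)*42 = -1596 + 42*√365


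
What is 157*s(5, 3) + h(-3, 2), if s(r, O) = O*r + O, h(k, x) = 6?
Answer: 2832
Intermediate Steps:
s(r, O) = O + O*r
157*s(5, 3) + h(-3, 2) = 157*(3*(1 + 5)) + 6 = 157*(3*6) + 6 = 157*18 + 6 = 2826 + 6 = 2832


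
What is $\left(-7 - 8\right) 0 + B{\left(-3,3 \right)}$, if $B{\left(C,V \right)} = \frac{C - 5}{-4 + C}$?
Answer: $\frac{8}{7} \approx 1.1429$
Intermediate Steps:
$B{\left(C,V \right)} = \frac{-5 + C}{-4 + C}$
$\left(-7 - 8\right) 0 + B{\left(-3,3 \right)} = \left(-7 - 8\right) 0 + \frac{-5 - 3}{-4 - 3} = \left(-7 - 8\right) 0 + \frac{1}{-7} \left(-8\right) = \left(-15\right) 0 - - \frac{8}{7} = 0 + \frac{8}{7} = \frac{8}{7}$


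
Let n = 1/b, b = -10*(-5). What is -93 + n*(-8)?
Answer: -2329/25 ≈ -93.160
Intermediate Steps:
b = 50
n = 1/50 ≈ 0.020000
-93 + n*(-8) = -93 + (1/50)*(-8) = -93 - 4/25 = -2329/25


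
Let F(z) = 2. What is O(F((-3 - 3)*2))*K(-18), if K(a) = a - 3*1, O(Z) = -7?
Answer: 147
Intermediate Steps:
K(a) = -3 + a (K(a) = a - 3 = -3 + a)
O(F((-3 - 3)*2))*K(-18) = -7*(-3 - 18) = -7*(-21) = 147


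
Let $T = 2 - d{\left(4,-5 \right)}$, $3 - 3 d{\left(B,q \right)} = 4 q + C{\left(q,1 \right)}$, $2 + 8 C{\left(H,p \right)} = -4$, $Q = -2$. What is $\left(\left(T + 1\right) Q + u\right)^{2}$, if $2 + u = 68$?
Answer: $\frac{207025}{36} \approx 5750.7$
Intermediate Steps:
$C{\left(H,p \right)} = - \frac{3}{4}$ ($C{\left(H,p \right)} = - \frac{1}{4} + \frac{1}{8} \left(-4\right) = - \frac{1}{4} - \frac{1}{2} = - \frac{3}{4}$)
$d{\left(B,q \right)} = \frac{5}{4} - \frac{4 q}{3}$ ($d{\left(B,q \right)} = 1 - \frac{4 q - \frac{3}{4}}{3} = 1 - \frac{- \frac{3}{4} + 4 q}{3} = 1 - \left(- \frac{1}{4} + \frac{4 q}{3}\right) = \frac{5}{4} - \frac{4 q}{3}$)
$u = 66$ ($u = -2 + 68 = 66$)
$T = - \frac{71}{12}$ ($T = 2 - \left(\frac{5}{4} - - \frac{20}{3}\right) = 2 - \left(\frac{5}{4} + \frac{20}{3}\right) = 2 - \frac{95}{12} = - \frac{71}{12} \approx -5.9167$)
$\left(\left(T + 1\right) Q + u\right)^{2} = \left(\left(- \frac{71}{12} + 1\right) \left(-2\right) + 66\right)^{2} = \left(\left(- \frac{59}{12}\right) \left(-2\right) + 66\right)^{2} = \left(\frac{59}{6} + 66\right)^{2} = \left(\frac{455}{6}\right)^{2} = \frac{207025}{36}$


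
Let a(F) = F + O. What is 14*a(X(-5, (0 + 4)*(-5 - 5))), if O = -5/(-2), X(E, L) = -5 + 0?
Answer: -35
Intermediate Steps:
X(E, L) = -5
O = 5/2 (O = -5*(-½) = 5/2 ≈ 2.5000)
a(F) = 5/2 + F (a(F) = F + 5/2 = 5/2 + F)
14*a(X(-5, (0 + 4)*(-5 - 5))) = 14*(5/2 - 5) = 14*(-5/2) = -35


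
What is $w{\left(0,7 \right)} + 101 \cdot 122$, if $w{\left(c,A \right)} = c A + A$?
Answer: $12329$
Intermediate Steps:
$w{\left(c,A \right)} = A + A c$ ($w{\left(c,A \right)} = A c + A = A + A c$)
$w{\left(0,7 \right)} + 101 \cdot 122 = 7 \left(1 + 0\right) + 101 \cdot 122 = 7 \cdot 1 + 12322 = 7 + 12322 = 12329$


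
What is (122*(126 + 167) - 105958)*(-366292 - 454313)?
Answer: 57616318260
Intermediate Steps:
(122*(126 + 167) - 105958)*(-366292 - 454313) = (122*293 - 105958)*(-820605) = (35746 - 105958)*(-820605) = -70212*(-820605) = 57616318260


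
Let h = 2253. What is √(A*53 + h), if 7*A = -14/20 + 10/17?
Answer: √3189274970/1190 ≈ 47.457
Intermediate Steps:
A = -19/1190 (A = (-14/20 + 10/17)/7 = (-14*1/20 + 10*(1/17))/7 = (-7/10 + 10/17)/7 = (⅐)*(-19/170) = -19/1190 ≈ -0.015966)
√(A*53 + h) = √(-19/1190*53 + 2253) = √(-1007/1190 + 2253) = √(2680063/1190) = √3189274970/1190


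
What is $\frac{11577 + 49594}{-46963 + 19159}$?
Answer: $- \frac{61171}{27804} \approx -2.2001$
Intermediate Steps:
$\frac{11577 + 49594}{-46963 + 19159} = \frac{61171}{-27804} = 61171 \left(- \frac{1}{27804}\right) = - \frac{61171}{27804}$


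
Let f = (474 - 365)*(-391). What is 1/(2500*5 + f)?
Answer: -1/30119 ≈ -3.3202e-5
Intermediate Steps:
f = -42619 (f = 109*(-391) = -42619)
1/(2500*5 + f) = 1/(2500*5 - 42619) = 1/(12500 - 42619) = 1/(-30119) = -1/30119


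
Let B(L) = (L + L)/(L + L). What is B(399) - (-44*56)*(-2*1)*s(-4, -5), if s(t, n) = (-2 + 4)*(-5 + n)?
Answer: 98561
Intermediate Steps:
s(t, n) = -10 + 2*n (s(t, n) = 2*(-5 + n) = -10 + 2*n)
B(L) = 1 (B(L) = (2*L)/((2*L)) = (2*L)*(1/(2*L)) = 1)
B(399) - (-44*56)*(-2*1)*s(-4, -5) = 1 - (-44*56)*(-2*1)*(-10 + 2*(-5)) = 1 - (-2464)*(-2*(-10 - 10)) = 1 - (-2464)*(-2*(-20)) = 1 - (-2464)*40 = 1 - 1*(-98560) = 1 + 98560 = 98561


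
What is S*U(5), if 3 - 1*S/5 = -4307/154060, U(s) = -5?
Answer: -2332435/30812 ≈ -75.699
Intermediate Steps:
S = 466487/30812 (S = 15 - (-5)*4307/154060 = 15 - 5*(-4307/154060) = 15 + 4307/30812 = 466487/30812 ≈ 15.140)
S*U(5) = (466487/30812)*(-5) = -2332435/30812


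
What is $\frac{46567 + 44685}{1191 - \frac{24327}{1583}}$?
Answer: $\frac{72225958}{930513} \approx 77.62$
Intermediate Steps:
$\frac{46567 + 44685}{1191 - \frac{24327}{1583}} = \frac{91252}{1191 - \frac{24327}{1583}} = \frac{91252}{\frac{1861026}{1583}} = 91252 \cdot \frac{1583}{1861026} = \frac{72225958}{930513}$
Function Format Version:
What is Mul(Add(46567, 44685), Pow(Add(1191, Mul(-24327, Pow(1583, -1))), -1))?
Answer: Rational(72225958, 930513) ≈ 77.620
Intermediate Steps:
Mul(Add(46567, 44685), Pow(Add(1191, Mul(-24327, Pow(1583, -1))), -1)) = Mul(91252, Pow(Add(1191, Mul(-24327, Rational(1, 1583))), -1)) = Mul(91252, Pow(Add(1191, Rational(-24327, 1583)), -1)) = Mul(91252, Pow(Rational(1861026, 1583), -1)) = Mul(91252, Rational(1583, 1861026)) = Rational(72225958, 930513)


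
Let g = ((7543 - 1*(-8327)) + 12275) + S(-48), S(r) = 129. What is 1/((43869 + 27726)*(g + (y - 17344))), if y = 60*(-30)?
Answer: 1/653662350 ≈ 1.5298e-9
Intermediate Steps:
y = -1800
g = 28274 (g = ((7543 - 1*(-8327)) + 12275) + 129 = ((7543 + 8327) + 12275) + 129 = (15870 + 12275) + 129 = 28145 + 129 = 28274)
1/((43869 + 27726)*(g + (y - 17344))) = 1/((43869 + 27726)*(28274 + (-1800 - 17344))) = 1/(71595*(28274 - 19144)) = 1/(71595*9130) = 1/653662350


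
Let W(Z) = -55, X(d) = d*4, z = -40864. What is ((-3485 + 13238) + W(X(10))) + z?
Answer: -31166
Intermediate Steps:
X(d) = 4*d
((-3485 + 13238) + W(X(10))) + z = ((-3485 + 13238) - 55) - 40864 = (9753 - 55) - 40864 = 9698 - 40864 = -31166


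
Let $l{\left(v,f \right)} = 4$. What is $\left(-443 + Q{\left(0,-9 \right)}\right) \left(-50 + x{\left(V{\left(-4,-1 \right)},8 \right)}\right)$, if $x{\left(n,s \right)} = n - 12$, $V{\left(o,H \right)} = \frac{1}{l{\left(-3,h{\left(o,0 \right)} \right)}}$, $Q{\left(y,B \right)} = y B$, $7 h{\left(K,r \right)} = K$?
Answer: $\frac{109421}{4} \approx 27355.0$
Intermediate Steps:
$h{\left(K,r \right)} = \frac{K}{7}$
$Q{\left(y,B \right)} = B y$
$V{\left(o,H \right)} = \frac{1}{4}$
$x{\left(n,s \right)} = -12 + n$
$\left(-443 + Q{\left(0,-9 \right)}\right) \left(-50 + x{\left(V{\left(-4,-1 \right)},8 \right)}\right) = \left(-443 - 0\right) \left(-50 + \left(-12 + \frac{1}{4}\right)\right) = \left(-443 + 0\right) \left(-50 - \frac{47}{4}\right) = \left(-443\right) \left(- \frac{247}{4}\right) = \frac{109421}{4}$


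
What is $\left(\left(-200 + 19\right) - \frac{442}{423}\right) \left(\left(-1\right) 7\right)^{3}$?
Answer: $\frac{26412715}{423} \approx 62441.0$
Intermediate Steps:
$\left(\left(-200 + 19\right) - \frac{442}{423}\right) \left(\left(-1\right) 7\right)^{3} = \left(-181 - \frac{442}{423}\right) \left(-7\right)^{3} = \left(-181 - \frac{442}{423}\right) \left(-343\right) = \left(- \frac{77005}{423}\right) \left(-343\right) = \frac{26412715}{423}$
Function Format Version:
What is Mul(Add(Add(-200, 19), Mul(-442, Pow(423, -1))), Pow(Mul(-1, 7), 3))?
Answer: Rational(26412715, 423) ≈ 62441.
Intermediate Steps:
Mul(Add(Add(-200, 19), Mul(-442, Pow(423, -1))), Pow(Mul(-1, 7), 3)) = Mul(Add(-181, Mul(-442, Rational(1, 423))), Pow(-7, 3)) = Mul(Add(-181, Rational(-442, 423)), -343) = Mul(Rational(-77005, 423), -343) = Rational(26412715, 423)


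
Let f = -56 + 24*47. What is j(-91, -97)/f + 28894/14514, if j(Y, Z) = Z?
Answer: 14783255/7779504 ≈ 1.9003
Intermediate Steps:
f = 1072 (f = -56 + 1128 = 1072)
j(-91, -97)/f + 28894/14514 = -97/1072 + 28894/14514 = -97*1/1072 + 28894*(1/14514) = -97/1072 + 14447/7257 = 14783255/7779504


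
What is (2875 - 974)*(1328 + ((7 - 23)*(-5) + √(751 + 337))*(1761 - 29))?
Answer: 265927088 + 26340256*√17 ≈ 3.7453e+8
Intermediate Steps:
(2875 - 974)*(1328 + ((7 - 23)*(-5) + √(751 + 337))*(1761 - 29)) = 1901*(1328 + (-16*(-5) + √1088)*1732) = 1901*(1328 + (80 + 8*√17)*1732) = 1901*(1328 + (138560 + 13856*√17)) = 1901*(139888 + 13856*√17) = 265927088 + 26340256*√17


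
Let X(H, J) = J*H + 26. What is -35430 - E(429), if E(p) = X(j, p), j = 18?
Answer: -43178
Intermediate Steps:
X(H, J) = 26 + H*J (X(H, J) = H*J + 26 = 26 + H*J)
E(p) = 26 + 18*p
-35430 - E(429) = -35430 - (26 + 18*429) = -35430 - (26 + 7722) = -35430 - 1*7748 = -35430 - 7748 = -43178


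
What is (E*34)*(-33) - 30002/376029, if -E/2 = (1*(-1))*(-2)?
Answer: 1687588150/376029 ≈ 4487.9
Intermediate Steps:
E = -4 (E = -2*1*(-1)*(-2) = -(-2)*(-2) = -2*2 = -4)
(E*34)*(-33) - 30002/376029 = -4*34*(-33) - 30002/376029 = -136*(-33) - 30002/376029 = 4488 - 1*30002/376029 = 4488 - 30002/376029 = 1687588150/376029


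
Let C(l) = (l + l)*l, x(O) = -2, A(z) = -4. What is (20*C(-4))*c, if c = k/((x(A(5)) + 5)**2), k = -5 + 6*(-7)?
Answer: -30080/9 ≈ -3342.2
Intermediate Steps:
k = -47 (k = -5 - 42 = -47)
C(l) = 2*l**2 (C(l) = (2*l)*l = 2*l**2)
c = -47/9 (c = -47/(-2 + 5)**2 = -47/(3**2) = -47/9 ≈ -5.2222)
(20*C(-4))*c = (20*(2*(-4)**2))*(-47/9) = (20*(2*16))*(-47/9) = (20*32)*(-47/9) = 640*(-47/9) = -30080/9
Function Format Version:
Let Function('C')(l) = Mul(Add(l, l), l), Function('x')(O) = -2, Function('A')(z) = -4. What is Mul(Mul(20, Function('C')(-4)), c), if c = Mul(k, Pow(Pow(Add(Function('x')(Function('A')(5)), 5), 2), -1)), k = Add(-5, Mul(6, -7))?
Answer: Rational(-30080, 9) ≈ -3342.2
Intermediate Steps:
k = -47 (k = Add(-5, -42) = -47)
Function('C')(l) = Mul(2, Pow(l, 2)) (Function('C')(l) = Mul(Mul(2, l), l) = Mul(2, Pow(l, 2)))
c = Rational(-47, 9) (c = Mul(-47, Pow(Pow(Add(-2, 5), 2), -1)) = Mul(-47, Pow(Pow(3, 2), -1)) = Mul(-47, Pow(9, -1)) = Mul(-47, Rational(1, 9)) = Rational(-47, 9) ≈ -5.2222)
Mul(Mul(20, Function('C')(-4)), c) = Mul(Mul(20, Mul(2, Pow(-4, 2))), Rational(-47, 9)) = Mul(Mul(20, Mul(2, 16)), Rational(-47, 9)) = Mul(Mul(20, 32), Rational(-47, 9)) = Mul(640, Rational(-47, 9)) = Rational(-30080, 9)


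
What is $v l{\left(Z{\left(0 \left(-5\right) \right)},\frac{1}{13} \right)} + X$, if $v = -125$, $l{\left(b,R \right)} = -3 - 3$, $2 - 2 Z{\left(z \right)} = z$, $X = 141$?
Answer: $891$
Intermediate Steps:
$Z{\left(z \right)} = 1 - \frac{z}{2}$
$l{\left(b,R \right)} = -6$
$v l{\left(Z{\left(0 \left(-5\right) \right)},\frac{1}{13} \right)} + X = \left(-125\right) \left(-6\right) + 141 = 750 + 141 = 891$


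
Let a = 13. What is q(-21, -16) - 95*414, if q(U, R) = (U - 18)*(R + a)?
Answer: -39213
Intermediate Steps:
q(U, R) = (-18 + U)*(13 + R) (q(U, R) = (U - 18)*(R + 13) = (-18 + U)*(13 + R))
q(-21, -16) - 95*414 = (-234 - 18*(-16) + 13*(-21) - 16*(-21)) - 95*414 = (-234 + 288 - 273 + 336) - 39330 = 117 - 39330 = -39213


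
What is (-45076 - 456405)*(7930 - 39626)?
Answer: 15894941776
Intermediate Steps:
(-45076 - 456405)*(7930 - 39626) = -501481*(-31696) = 15894941776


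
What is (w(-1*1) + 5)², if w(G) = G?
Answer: 16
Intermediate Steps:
(w(-1*1) + 5)² = (-1*1 + 5)² = (-1 + 5)² = 4² = 16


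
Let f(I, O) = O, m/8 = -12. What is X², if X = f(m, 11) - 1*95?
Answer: 7056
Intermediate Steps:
m = -96 (m = 8*(-12) = -96)
X = -84 (X = 11 - 1*95 = 11 - 95 = -84)
X² = (-84)² = 7056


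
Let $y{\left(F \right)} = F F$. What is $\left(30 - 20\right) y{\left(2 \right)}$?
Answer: $40$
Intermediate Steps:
$y{\left(F \right)} = F^{2}$
$\left(30 - 20\right) y{\left(2 \right)} = \left(30 - 20\right) 2^{2} = 10 \cdot 4 = 40$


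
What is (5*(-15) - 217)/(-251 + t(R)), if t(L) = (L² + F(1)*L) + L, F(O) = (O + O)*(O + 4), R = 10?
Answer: 292/41 ≈ 7.1219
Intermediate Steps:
F(O) = 2*O*(4 + O) (F(O) = (2*O)*(4 + O) = 2*O*(4 + O))
t(L) = L² + 11*L (t(L) = (L² + (2*1*(4 + 1))*L) + L = (L² + (2*1*5)*L) + L = (L² + 10*L) + L = L² + 11*L)
(5*(-15) - 217)/(-251 + t(R)) = (5*(-15) - 217)/(-251 + 10*(11 + 10)) = (-75 - 217)/(-251 + 10*21) = -292/(-251 + 210) = -292/(-41) = -292*(-1/41) = 292/41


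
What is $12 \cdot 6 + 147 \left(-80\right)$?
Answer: $-11688$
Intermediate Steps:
$12 \cdot 6 + 147 \left(-80\right) = 72 - 11760 = -11688$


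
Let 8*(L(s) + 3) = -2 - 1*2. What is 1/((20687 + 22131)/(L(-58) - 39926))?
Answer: -79859/85636 ≈ -0.93254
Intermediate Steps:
L(s) = -7/2 (L(s) = -3 + (-2 - 1*2)/8 = -3 + (-2 - 2)/8 = -3 + (⅛)*(-4) = -3 - ½ = -7/2)
1/((20687 + 22131)/(L(-58) - 39926)) = 1/((20687 + 22131)/(-7/2 - 39926)) = 1/(42818/(-79859/2)) = 1/(42818*(-2/79859)) = 1/(-85636/79859) = -79859/85636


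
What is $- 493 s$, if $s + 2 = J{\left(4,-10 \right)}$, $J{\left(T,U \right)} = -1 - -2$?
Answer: $493$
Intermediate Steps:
$J{\left(T,U \right)} = 1$ ($J{\left(T,U \right)} = -1 + 2 = 1$)
$s = -1$ ($s = -2 + 1 = -1$)
$- 493 s = \left(-493\right) \left(-1\right) = 493$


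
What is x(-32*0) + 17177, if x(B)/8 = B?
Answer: 17177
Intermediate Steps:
x(B) = 8*B
x(-32*0) + 17177 = 8*(-32*0) + 17177 = 8*0 + 17177 = 0 + 17177 = 17177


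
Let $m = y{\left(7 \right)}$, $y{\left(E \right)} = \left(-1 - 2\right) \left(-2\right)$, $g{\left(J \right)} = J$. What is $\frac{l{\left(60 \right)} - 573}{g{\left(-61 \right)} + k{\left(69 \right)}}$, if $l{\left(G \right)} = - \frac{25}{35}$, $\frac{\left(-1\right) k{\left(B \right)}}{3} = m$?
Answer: $\frac{4016}{553} \approx 7.2622$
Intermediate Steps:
$y{\left(E \right)} = 6$ ($y{\left(E \right)} = \left(-3\right) \left(-2\right) = 6$)
$m = 6$
$k{\left(B \right)} = -18$ ($k{\left(B \right)} = \left(-3\right) 6 = -18$)
$l{\left(G \right)} = - \frac{5}{7}$ ($l{\left(G \right)} = \left(-25\right) \frac{1}{35} = - \frac{5}{7}$)
$\frac{l{\left(60 \right)} - 573}{g{\left(-61 \right)} + k{\left(69 \right)}} = \frac{- \frac{5}{7} - 573}{-61 - 18} = - \frac{4016}{7 \left(-79\right)} = \left(- \frac{4016}{7}\right) \left(- \frac{1}{79}\right) = \frac{4016}{553}$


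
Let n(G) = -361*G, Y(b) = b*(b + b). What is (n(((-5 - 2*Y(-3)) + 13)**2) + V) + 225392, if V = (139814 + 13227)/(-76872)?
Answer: -4430440145/76872 ≈ -57634.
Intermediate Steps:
Y(b) = 2*b**2 (Y(b) = b*(2*b) = 2*b**2)
V = -153041/76872 (V = 153041*(-1/76872) = -153041/76872 ≈ -1.9909)
(n(((-5 - 2*Y(-3)) + 13)**2) + V) + 225392 = (-361*((-5 - 4*(-3)**2) + 13)**2 - 153041/76872) + 225392 = (-361*((-5 - 4*9) + 13)**2 - 153041/76872) + 225392 = (-361*((-5 - 2*18) + 13)**2 - 153041/76872) + 225392 = (-361*((-5 - 36) + 13)**2 - 153041/76872) + 225392 = (-361*(-41 + 13)**2 - 153041/76872) + 225392 = (-361*(-28)**2 - 153041/76872) + 225392 = (-361*784 - 153041/76872) + 225392 = (-283024 - 153041/76872) + 225392 = -21756773969/76872 + 225392 = -4430440145/76872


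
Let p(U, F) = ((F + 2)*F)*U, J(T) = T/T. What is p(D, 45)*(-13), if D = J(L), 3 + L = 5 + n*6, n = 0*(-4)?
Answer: -27495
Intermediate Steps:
n = 0
L = 2 (L = -3 + (5 + 0*6) = -3 + (5 + 0) = -3 + 5 = 2)
J(T) = 1
D = 1
p(U, F) = F*U*(2 + F) (p(U, F) = ((2 + F)*F)*U = (F*(2 + F))*U = F*U*(2 + F))
p(D, 45)*(-13) = (45*1*(2 + 45))*(-13) = (45*1*47)*(-13) = 2115*(-13) = -27495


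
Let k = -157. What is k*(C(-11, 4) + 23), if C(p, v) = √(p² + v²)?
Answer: -3611 - 157*√137 ≈ -5448.6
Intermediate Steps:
k*(C(-11, 4) + 23) = -157*(√((-11)² + 4²) + 23) = -157*(√(121 + 16) + 23) = -157*(√137 + 23) = -157*(23 + √137) = -3611 - 157*√137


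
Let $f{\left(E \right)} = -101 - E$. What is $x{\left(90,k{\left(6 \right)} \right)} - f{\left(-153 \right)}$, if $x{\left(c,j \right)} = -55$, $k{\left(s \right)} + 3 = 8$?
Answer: $-107$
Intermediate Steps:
$k{\left(s \right)} = 5$ ($k{\left(s \right)} = -3 + 8 = 5$)
$x{\left(90,k{\left(6 \right)} \right)} - f{\left(-153 \right)} = -55 - \left(-101 - -153\right) = -55 - \left(-101 + 153\right) = -55 - 52 = -107$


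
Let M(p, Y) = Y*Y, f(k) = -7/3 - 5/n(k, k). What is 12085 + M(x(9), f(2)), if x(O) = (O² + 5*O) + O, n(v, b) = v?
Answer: 435901/36 ≈ 12108.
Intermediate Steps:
f(k) = -7/3 - 5/k
x(O) = O² + 6*O
M(p, Y) = Y²
12085 + M(x(9), f(2)) = 12085 + (-7/3 - 5/2)² = 12085 + (-29/6)² = 12085 + 841/36 = 435901/36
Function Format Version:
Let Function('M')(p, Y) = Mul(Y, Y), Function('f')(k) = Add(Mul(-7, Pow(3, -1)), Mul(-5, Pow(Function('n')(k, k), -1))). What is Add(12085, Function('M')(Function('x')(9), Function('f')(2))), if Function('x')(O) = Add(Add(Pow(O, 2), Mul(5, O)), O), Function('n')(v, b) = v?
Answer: Rational(435901, 36) ≈ 12108.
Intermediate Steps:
Function('f')(k) = Add(Rational(-7, 3), Mul(-5, Pow(k, -1))) (Function('f')(k) = Add(Mul(-7, Pow(3, -1)), Mul(-5, Pow(k, -1))) = Add(Mul(-7, Rational(1, 3)), Mul(-5, Pow(k, -1))) = Add(Rational(-7, 3), Mul(-5, Pow(k, -1))))
Function('x')(O) = Add(Pow(O, 2), Mul(6, O))
Function('M')(p, Y) = Pow(Y, 2)
Add(12085, Function('M')(Function('x')(9), Function('f')(2))) = Add(12085, Pow(Add(Rational(-7, 3), Mul(-5, Pow(2, -1))), 2)) = Add(12085, Pow(Add(Rational(-7, 3), Mul(-5, Rational(1, 2))), 2)) = Add(12085, Pow(Add(Rational(-7, 3), Rational(-5, 2)), 2)) = Add(12085, Pow(Rational(-29, 6), 2)) = Add(12085, Rational(841, 36)) = Rational(435901, 36)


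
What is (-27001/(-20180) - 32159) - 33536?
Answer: -1325698099/20180 ≈ -65694.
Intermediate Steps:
(-27001/(-20180) - 32159) - 33536 = (-27001*(-1/20180) - 32159) - 33536 = (27001/20180 - 32159) - 33536 = -648941619/20180 - 33536 = -1325698099/20180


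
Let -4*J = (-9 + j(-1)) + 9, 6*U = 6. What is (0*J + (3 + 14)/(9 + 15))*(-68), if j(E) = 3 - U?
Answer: -289/6 ≈ -48.167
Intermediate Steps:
U = 1 (U = (⅙)*6 = 1)
j(E) = 2 (j(E) = 3 - 1*1 = 3 - 1 = 2)
J = -½ (J = -((-9 + 2) + 9)/4 = -(-7 + 9)/4 = -¼*2 = -½ ≈ -0.50000)
(0*J + (3 + 14)/(9 + 15))*(-68) = (0*(-½) + (3 + 14)/(9 + 15))*(-68) = (0 + 17/24)*(-68) = (17/24)*(-68) = -289/6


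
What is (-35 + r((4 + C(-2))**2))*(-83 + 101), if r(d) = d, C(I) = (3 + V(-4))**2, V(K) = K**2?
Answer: 2397420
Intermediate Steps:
C(I) = 361 (C(I) = (3 + (-4)**2)**2 = (3 + 16)**2 = 19**2 = 361)
(-35 + r((4 + C(-2))**2))*(-83 + 101) = (-35 + (4 + 361)**2)*(-83 + 101) = (-35 + 365**2)*18 = (-35 + 133225)*18 = 133190*18 = 2397420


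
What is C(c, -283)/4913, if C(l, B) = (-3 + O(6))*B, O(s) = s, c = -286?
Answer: -849/4913 ≈ -0.17281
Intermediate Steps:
C(l, B) = 3*B (C(l, B) = (-3 + 6)*B = 3*B)
C(c, -283)/4913 = (3*(-283))/4913 = -849*1/4913 = -849/4913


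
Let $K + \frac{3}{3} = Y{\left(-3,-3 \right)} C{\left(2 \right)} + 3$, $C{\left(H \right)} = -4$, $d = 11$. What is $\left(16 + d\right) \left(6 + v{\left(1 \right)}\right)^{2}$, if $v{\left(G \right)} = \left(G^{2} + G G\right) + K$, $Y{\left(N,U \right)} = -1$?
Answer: $5292$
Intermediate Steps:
$K = 6$ ($K = -1 + \left(\left(-1\right) \left(-4\right) + 3\right) = -1 + \left(4 + 3\right) = -1 + 7 = 6$)
$v{\left(G \right)} = 6 + 2 G^{2}$ ($v{\left(G \right)} = \left(G^{2} + G G\right) + 6 = \left(G^{2} + G^{2}\right) + 6 = 2 G^{2} + 6 = 6 + 2 G^{2}$)
$\left(16 + d\right) \left(6 + v{\left(1 \right)}\right)^{2} = \left(16 + 11\right) \left(6 + \left(6 + 2 \cdot 1^{2}\right)\right)^{2} = 27 \left(6 + \left(6 + 2 \cdot 1\right)\right)^{2} = 27 \left(6 + \left(6 + 2\right)\right)^{2} = 27 \left(6 + 8\right)^{2} = 27 \cdot 14^{2} = 27 \cdot 196 = 5292$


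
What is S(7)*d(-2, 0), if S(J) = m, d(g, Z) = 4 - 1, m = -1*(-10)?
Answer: 30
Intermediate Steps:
m = 10
d(g, Z) = 3
S(J) = 10
S(7)*d(-2, 0) = 10*3 = 30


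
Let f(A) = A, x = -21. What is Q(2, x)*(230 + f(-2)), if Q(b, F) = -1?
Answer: -228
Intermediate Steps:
Q(2, x)*(230 + f(-2)) = -(230 - 2) = -1*228 = -228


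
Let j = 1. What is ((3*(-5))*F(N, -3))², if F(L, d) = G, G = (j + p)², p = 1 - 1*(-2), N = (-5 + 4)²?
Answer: 57600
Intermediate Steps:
N = 1 (N = (-1)² = 1)
p = 3 (p = 1 + 2 = 3)
G = 16 (G = (1 + 3)² = 4² = 16)
F(L, d) = 16
((3*(-5))*F(N, -3))² = ((3*(-5))*16)² = (-15*16)² = (-240)² = 57600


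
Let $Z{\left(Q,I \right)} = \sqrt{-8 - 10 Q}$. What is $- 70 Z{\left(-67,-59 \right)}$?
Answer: $- 70 \sqrt{662} \approx -1801.1$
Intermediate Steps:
$- 70 Z{\left(-67,-59 \right)} = - 70 \sqrt{-8 - -670} = - 70 \sqrt{-8 + 670} = - 70 \sqrt{662}$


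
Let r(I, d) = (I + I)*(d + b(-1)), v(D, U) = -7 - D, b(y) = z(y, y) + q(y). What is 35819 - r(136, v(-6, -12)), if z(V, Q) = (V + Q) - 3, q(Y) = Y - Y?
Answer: 37451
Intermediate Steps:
q(Y) = 0
z(V, Q) = -3 + Q + V (z(V, Q) = (Q + V) - 3 = -3 + Q + V)
b(y) = -3 + 2*y (b(y) = (-3 + y + y) + 0 = (-3 + 2*y) + 0 = -3 + 2*y)
r(I, d) = 2*I*(-5 + d) (r(I, d) = (I + I)*(d + (-3 + 2*(-1))) = (2*I)*(d + (-3 - 2)) = (2*I)*(d - 5) = (2*I)*(-5 + d) = 2*I*(-5 + d))
35819 - r(136, v(-6, -12)) = 35819 - 2*136*(-5 + (-7 - 1*(-6))) = 35819 - 2*136*(-5 + (-7 + 6)) = 35819 - 2*136*(-5 - 1) = 35819 - 2*136*(-6) = 35819 - 1*(-1632) = 35819 + 1632 = 37451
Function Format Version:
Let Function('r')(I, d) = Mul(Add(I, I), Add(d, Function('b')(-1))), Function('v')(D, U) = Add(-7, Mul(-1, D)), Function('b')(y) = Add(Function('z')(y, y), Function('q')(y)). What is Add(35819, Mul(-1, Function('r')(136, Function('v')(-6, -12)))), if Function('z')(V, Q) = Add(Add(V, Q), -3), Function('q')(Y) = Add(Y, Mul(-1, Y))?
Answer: 37451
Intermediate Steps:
Function('q')(Y) = 0
Function('z')(V, Q) = Add(-3, Q, V) (Function('z')(V, Q) = Add(Add(Q, V), -3) = Add(-3, Q, V))
Function('b')(y) = Add(-3, Mul(2, y)) (Function('b')(y) = Add(Add(-3, y, y), 0) = Add(Add(-3, Mul(2, y)), 0) = Add(-3, Mul(2, y)))
Function('r')(I, d) = Mul(2, I, Add(-5, d)) (Function('r')(I, d) = Mul(Add(I, I), Add(d, Add(-3, Mul(2, -1)))) = Mul(Mul(2, I), Add(d, Add(-3, -2))) = Mul(Mul(2, I), Add(d, -5)) = Mul(Mul(2, I), Add(-5, d)) = Mul(2, I, Add(-5, d)))
Add(35819, Mul(-1, Function('r')(136, Function('v')(-6, -12)))) = Add(35819, Mul(-1, Mul(2, 136, Add(-5, Add(-7, Mul(-1, -6)))))) = Add(35819, Mul(-1, Mul(2, 136, Add(-5, Add(-7, 6))))) = Add(35819, Mul(-1, Mul(2, 136, Add(-5, -1)))) = Add(35819, Mul(-1, Mul(2, 136, -6))) = Add(35819, Mul(-1, -1632)) = Add(35819, 1632) = 37451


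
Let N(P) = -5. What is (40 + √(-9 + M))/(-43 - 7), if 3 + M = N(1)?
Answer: -⅘ - I*√17/50 ≈ -0.8 - 0.082462*I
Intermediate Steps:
M = -8 (M = -3 - 5 = -8)
(40 + √(-9 + M))/(-43 - 7) = (40 + √(-9 - 8))/(-43 - 7) = (40 + √(-17))/(-50) = (40 + I*√17)*(-1/50) = -⅘ - I*√17/50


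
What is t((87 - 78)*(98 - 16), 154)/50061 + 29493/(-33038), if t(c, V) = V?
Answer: -133760111/150355938 ≈ -0.88962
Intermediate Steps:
t((87 - 78)*(98 - 16), 154)/50061 + 29493/(-33038) = 154/50061 + 29493/(-33038) = 154*(1/50061) + 29493*(-1/33038) = 14/4551 - 29493/33038 = -133760111/150355938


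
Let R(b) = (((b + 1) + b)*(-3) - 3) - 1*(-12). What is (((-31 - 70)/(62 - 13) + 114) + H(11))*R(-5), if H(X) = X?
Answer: 216864/49 ≈ 4425.8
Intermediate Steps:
R(b) = 6 - 6*b (R(b) = (((1 + b) + b)*(-3) - 3) + 12 = ((1 + 2*b)*(-3) - 3) + 12 = ((-3 - 6*b) - 3) + 12 = (-6 - 6*b) + 12 = 6 - 6*b)
(((-31 - 70)/(62 - 13) + 114) + H(11))*R(-5) = (((-31 - 70)/(62 - 13) + 114) + 11)*(6 - 6*(-5)) = ((-101/49 + 114) + 11)*(6 + 30) = ((-101*1/49 + 114) + 11)*36 = ((-101/49 + 114) + 11)*36 = (5485/49 + 11)*36 = (6024/49)*36 = 216864/49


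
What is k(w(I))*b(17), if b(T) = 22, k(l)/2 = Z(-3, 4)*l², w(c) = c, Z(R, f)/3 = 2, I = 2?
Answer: 1056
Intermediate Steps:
Z(R, f) = 6 (Z(R, f) = 3*2 = 6)
k(l) = 12*l² (k(l) = 2*(6*l²) = 12*l²)
k(w(I))*b(17) = (12*2²)*22 = (12*4)*22 = 48*22 = 1056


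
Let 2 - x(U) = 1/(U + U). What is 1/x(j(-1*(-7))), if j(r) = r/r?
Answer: 2/3 ≈ 0.66667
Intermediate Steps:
j(r) = 1
x(U) = 2 - 1/(2*U) (x(U) = 2 - 1/(U + U) = 2 - 1/(2*U))
1/x(j(-1*(-7))) = 1/(2 - 1/2/1) = 1/(2 - 1/2*1) = 1/(2 - 1/2) = 1/(3/2) = 2/3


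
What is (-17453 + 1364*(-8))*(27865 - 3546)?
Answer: -689808435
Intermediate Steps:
(-17453 + 1364*(-8))*(27865 - 3546) = (-17453 - 10912)*24319 = -28365*24319 = -689808435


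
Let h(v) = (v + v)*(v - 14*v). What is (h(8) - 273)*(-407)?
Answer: 788359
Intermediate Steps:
h(v) = -26*v² (h(v) = (2*v)*(-13*v) = -26*v²)
(h(8) - 273)*(-407) = (-26*8² - 273)*(-407) = (-26*64 - 273)*(-407) = (-1664 - 273)*(-407) = -1937*(-407) = 788359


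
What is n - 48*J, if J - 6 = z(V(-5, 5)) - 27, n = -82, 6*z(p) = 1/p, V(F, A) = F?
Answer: 4638/5 ≈ 927.60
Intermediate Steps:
z(p) = 1/(6*p) (z(p) = (1/p)/6 = 1/(6*p))
J = -631/30 (J = 6 + ((⅙)/(-5) - 27) = 6 + ((⅙)*(-⅕) - 27) = 6 + (-1/30 - 27) = 6 - 811/30 = -631/30 ≈ -21.033)
n - 48*J = -82 - 48*(-631/30) = -82 + 5048/5 = 4638/5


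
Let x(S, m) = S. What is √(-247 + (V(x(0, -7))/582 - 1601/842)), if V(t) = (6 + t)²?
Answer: I*√1659919752302/81674 ≈ 15.775*I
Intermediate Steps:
√(-247 + (V(x(0, -7))/582 - 1601/842)) = √(-247 + ((6 + 0)²/582 - 1601/842)) = √(-247 + (6²*(1/582) - 1601*1/842)) = √(-247 + (36*(1/582) - 1601/842)) = √(-247 + (6/97 - 1601/842)) = √(-247 - 150245/81674) = √(-20323723/81674) = I*√1659919752302/81674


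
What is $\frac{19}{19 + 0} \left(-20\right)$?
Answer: $-20$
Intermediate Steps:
$\frac{19}{19 + 0} \left(-20\right) = \frac{19}{19} \left(-20\right) = 19 \cdot \frac{1}{19} \left(-20\right) = 1 \left(-20\right) = -20$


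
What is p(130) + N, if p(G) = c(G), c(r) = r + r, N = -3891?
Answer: -3631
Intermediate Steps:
c(r) = 2*r
p(G) = 2*G
p(130) + N = 2*130 - 3891 = 260 - 3891 = -3631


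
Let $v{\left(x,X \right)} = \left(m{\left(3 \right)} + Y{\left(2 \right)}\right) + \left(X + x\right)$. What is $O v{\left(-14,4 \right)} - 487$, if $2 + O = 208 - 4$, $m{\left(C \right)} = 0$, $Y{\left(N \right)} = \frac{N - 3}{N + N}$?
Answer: $- \frac{5115}{2} \approx -2557.5$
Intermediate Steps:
$Y{\left(N \right)} = \frac{-3 + N}{2 N}$
$v{\left(x,X \right)} = - \frac{1}{4} + X + x$ ($v{\left(x,X \right)} = \left(0 + \frac{-3 + 2}{2 \cdot 2}\right) + \left(X + x\right) = \left(0 + \frac{1}{2} \cdot \frac{1}{2} \left(-1\right)\right) + \left(X + x\right) = \left(0 - \frac{1}{4}\right) + \left(X + x\right) = - \frac{1}{4} + \left(X + x\right) = - \frac{1}{4} + X + x$)
$O = 202$ ($O = -2 + \left(208 - 4\right) = -2 + 204 = 202$)
$O v{\left(-14,4 \right)} - 487 = 202 \left(- \frac{1}{4} + 4 - 14\right) - 487 = 202 \left(- \frac{41}{4}\right) - 487 = - \frac{4141}{2} - 487 = - \frac{5115}{2}$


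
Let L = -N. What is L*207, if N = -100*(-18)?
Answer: -372600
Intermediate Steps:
N = 1800
L = -1800 (L = -1*1800 = -1800)
L*207 = -1800*207 = -372600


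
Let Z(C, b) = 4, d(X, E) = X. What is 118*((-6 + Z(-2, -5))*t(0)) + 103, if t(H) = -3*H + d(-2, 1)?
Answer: 575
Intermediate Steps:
t(H) = -2 - 3*H (t(H) = -3*H - 2 = -2 - 3*H)
118*((-6 + Z(-2, -5))*t(0)) + 103 = 118*((-6 + 4)*(-2 - 3*0)) + 103 = 118*(-2*(-2 + 0)) + 103 = 118*(-2*(-2)) + 103 = 118*4 + 103 = 472 + 103 = 575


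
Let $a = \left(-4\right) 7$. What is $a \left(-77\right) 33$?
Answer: $71148$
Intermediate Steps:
$a = -28$
$a \left(-77\right) 33 = \left(-28\right) \left(-77\right) 33 = 2156 \cdot 33 = 71148$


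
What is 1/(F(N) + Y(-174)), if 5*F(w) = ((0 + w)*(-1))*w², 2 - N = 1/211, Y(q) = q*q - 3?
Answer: 46969655/1421837747354 ≈ 3.3034e-5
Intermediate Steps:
Y(q) = -3 + q² (Y(q) = q² - 3 = -3 + q²)
N = 421/211 (N = 2 - 1/211 = 421/211 ≈ 1.9953)
F(w) = -w³/5 (F(w) = (((0 + w)*(-1))*w²)/5 = ((w*(-1))*w²)/5 = ((-w)*w²)/5 = (-w³)/5 = -w³/5)
1/(F(N) + Y(-174)) = 1/(-(421/211)³/5 + (-3 + (-174)²)) = 1/(-⅕*74618461/9393931 + (-3 + 30276)) = 1/(-74618461/46969655 + 30273) = 1/(1421837747354/46969655) = 46969655/1421837747354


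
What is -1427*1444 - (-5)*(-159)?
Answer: -2061383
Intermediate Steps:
-1427*1444 - (-5)*(-159) = -2060588 - 1*795 = -2060588 - 795 = -2061383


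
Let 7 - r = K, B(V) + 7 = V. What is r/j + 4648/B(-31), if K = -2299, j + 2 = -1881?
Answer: -4419906/35777 ≈ -123.54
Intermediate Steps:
j = -1883 (j = -2 - 1881 = -1883)
B(V) = -7 + V
r = 2306 (r = 7 - 1*(-2299) = 7 + 2299 = 2306)
r/j + 4648/B(-31) = 2306/(-1883) + 4648/(-7 - 31) = 2306*(-1/1883) + 4648/(-38) = -2306/1883 + 4648*(-1/38) = -2306/1883 - 2324/19 = -4419906/35777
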